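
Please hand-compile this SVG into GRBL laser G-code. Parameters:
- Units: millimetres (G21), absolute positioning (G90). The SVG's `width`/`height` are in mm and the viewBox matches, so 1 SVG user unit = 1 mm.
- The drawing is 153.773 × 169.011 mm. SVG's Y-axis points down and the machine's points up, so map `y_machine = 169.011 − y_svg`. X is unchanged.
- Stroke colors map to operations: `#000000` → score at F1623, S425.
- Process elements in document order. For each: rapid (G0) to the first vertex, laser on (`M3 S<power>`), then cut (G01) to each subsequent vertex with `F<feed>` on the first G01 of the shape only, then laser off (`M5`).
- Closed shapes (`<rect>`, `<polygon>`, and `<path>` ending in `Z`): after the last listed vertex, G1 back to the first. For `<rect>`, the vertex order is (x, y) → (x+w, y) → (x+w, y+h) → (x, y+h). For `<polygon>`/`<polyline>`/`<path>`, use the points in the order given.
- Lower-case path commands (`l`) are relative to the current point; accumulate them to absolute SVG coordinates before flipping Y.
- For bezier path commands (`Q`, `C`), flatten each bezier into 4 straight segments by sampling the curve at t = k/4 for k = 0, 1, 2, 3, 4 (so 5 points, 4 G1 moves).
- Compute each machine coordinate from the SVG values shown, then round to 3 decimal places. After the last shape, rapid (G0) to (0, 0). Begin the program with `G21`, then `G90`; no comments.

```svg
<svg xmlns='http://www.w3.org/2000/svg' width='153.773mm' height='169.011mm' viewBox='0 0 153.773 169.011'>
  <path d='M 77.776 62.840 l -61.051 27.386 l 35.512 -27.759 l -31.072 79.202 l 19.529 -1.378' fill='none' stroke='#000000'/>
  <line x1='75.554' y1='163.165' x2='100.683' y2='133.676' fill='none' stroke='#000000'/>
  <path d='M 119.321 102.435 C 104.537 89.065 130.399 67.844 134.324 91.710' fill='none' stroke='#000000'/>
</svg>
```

viewBox `0 0 153.773 169.011` with mm width/height → 1 unit = 1 mm. Flip: y_m = 169.011 − y_svg.

**Shape 1** — `<path>` open polyline, stroke `#000000` → score (S425, F1623). Machine vertices: (77.776,106.171) → (16.725,78.785) → (52.237,106.544) → (21.165,27.342) → (40.694,28.720). Open path.

**Shape 2** — `<line>` line segment, stroke `#000000` → score (S425, F1623). Machine vertices: (75.554,5.846) → (100.683,35.335). Open path.

**Shape 3** — `<path>` cubic bezier, stroke `#000000` → score (S425, F1623). Control points (SVG): P0=(119.321,102.435), P1=(104.537,89.065), P2=(130.399,67.844), P3=(134.324,91.710); sampled at t=k/4. Machine vertices: (119.321,66.576) → (114.876,77.248) → (119.807,85.902) → (128.245,87.574) → (134.324,77.301). Open path.

G21
G90
G0 X77.776 Y106.171
M3 S425
G01 X16.725 Y78.785 F1623
G01 X52.237 Y106.544
G01 X21.165 Y27.342
G01 X40.694 Y28.720
M5
G0 X75.554 Y5.846
M3 S425
G01 X100.683 Y35.335 F1623
M5
G0 X119.321 Y66.576
M3 S425
G01 X114.876 Y77.248 F1623
G01 X119.807 Y85.902
G01 X128.245 Y87.574
G01 X134.324 Y77.301
M5
G0 X0.000 Y0.000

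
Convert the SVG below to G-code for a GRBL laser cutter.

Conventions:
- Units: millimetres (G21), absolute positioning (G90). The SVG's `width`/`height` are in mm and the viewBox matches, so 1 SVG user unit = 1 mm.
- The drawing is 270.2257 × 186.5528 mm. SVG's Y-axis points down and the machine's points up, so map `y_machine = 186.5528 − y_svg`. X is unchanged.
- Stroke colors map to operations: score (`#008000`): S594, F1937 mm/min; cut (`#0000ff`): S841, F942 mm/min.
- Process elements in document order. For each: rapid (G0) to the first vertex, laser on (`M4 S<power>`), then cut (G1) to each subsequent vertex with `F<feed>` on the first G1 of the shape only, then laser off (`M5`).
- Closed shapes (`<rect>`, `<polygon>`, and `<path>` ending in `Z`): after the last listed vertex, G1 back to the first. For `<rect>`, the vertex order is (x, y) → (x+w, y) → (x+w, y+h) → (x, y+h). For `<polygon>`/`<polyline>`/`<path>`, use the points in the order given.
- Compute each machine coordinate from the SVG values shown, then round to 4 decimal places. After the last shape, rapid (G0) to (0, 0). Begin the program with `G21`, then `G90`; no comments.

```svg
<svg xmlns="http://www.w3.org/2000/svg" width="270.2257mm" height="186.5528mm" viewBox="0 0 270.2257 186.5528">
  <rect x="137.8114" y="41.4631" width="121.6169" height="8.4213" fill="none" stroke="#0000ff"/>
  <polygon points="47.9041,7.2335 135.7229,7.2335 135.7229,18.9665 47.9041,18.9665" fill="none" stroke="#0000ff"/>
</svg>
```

1 u = 1 mm; y_m = 186.5528 − y.

[1] `<rect>` rectangle, #0000ff→cut S841 F942: (137.8114,145.0897) → (259.4283,145.0897) → (259.4283,136.6684) → (137.8114,136.6684) → (137.8114,145.0897) (closed)

[2] `<polygon>` rectangle, #0000ff→cut S841 F942: (47.9041,179.3193) → (135.7229,179.3193) → (135.7229,167.5863) → (47.9041,167.5863) → (47.9041,179.3193) (closed)

G21
G90
G0 X137.8114 Y145.0897
M4 S841
G1 X259.4283 Y145.0897 F942
G1 X259.4283 Y136.6684
G1 X137.8114 Y136.6684
G1 X137.8114 Y145.0897
M5
G0 X47.9041 Y179.3193
M4 S841
G1 X135.7229 Y179.3193 F942
G1 X135.7229 Y167.5863
G1 X47.9041 Y167.5863
G1 X47.9041 Y179.3193
M5
G0 X0.0000 Y0.0000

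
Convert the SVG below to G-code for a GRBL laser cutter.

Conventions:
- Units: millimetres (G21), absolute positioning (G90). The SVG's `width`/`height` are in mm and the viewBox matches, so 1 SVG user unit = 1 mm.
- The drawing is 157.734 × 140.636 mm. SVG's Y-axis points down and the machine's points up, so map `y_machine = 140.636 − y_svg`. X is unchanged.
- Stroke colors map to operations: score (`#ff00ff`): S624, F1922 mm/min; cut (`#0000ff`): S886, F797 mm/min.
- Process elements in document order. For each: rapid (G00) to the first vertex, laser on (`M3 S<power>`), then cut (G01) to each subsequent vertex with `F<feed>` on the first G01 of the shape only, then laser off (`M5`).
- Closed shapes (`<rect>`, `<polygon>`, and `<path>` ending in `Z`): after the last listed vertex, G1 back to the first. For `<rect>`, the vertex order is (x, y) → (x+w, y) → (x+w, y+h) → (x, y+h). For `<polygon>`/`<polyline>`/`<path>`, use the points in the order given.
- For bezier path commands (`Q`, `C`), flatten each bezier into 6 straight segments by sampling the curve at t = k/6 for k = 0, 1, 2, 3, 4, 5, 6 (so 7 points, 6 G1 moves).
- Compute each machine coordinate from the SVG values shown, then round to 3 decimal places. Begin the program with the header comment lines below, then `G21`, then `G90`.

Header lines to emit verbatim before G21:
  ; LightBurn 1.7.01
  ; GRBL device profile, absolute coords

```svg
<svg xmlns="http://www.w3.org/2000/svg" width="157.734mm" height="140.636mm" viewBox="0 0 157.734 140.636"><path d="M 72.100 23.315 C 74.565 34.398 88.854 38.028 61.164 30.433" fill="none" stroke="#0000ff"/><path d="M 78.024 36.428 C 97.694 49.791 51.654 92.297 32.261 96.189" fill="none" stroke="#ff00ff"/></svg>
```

; LightBurn 1.7.01
; GRBL device profile, absolute coords
G21
G90
G00 X72.100 Y117.321
M3 S886
G01 X74.069 Y112.418 F797
G01 X76.514 Y108.862
G01 X77.940 Y106.758
G01 X76.854 Y106.210
G01 X71.760 Y107.323
G01 X61.164 Y110.203
M5
G00 X78.024 Y104.208
M3 S624
G01 X82.811 Y95.412 F1922
G01 X79.211 Y83.640
G01 X69.791 Y70.776
G01 X57.116 Y58.701
G01 X43.751 Y49.297
G01 X32.261 Y44.447
M5

Since the viewBox matches the mm dimensions, user units are millimetres directly. The only transform is the Y-flip y_m = 140.636 − y_svg.

Shape 1 is a cubic bezier drawn with `<path>`. Its stroke #0000ff means cut at S886, F797. After flipping Y the toolpath is (72.100,117.321) → (74.069,112.418) → (76.514,108.862) → (77.940,106.758) → (76.854,106.210) → (71.760,107.323) → (61.164,110.203).

Shape 2 is a cubic bezier drawn with `<path>`. Its stroke #ff00ff means score at S624, F1922. After flipping Y the toolpath is (78.024,104.208) → (82.811,95.412) → (79.211,83.640) → (69.791,70.776) → (57.116,58.701) → (43.751,49.297) → (32.261,44.447).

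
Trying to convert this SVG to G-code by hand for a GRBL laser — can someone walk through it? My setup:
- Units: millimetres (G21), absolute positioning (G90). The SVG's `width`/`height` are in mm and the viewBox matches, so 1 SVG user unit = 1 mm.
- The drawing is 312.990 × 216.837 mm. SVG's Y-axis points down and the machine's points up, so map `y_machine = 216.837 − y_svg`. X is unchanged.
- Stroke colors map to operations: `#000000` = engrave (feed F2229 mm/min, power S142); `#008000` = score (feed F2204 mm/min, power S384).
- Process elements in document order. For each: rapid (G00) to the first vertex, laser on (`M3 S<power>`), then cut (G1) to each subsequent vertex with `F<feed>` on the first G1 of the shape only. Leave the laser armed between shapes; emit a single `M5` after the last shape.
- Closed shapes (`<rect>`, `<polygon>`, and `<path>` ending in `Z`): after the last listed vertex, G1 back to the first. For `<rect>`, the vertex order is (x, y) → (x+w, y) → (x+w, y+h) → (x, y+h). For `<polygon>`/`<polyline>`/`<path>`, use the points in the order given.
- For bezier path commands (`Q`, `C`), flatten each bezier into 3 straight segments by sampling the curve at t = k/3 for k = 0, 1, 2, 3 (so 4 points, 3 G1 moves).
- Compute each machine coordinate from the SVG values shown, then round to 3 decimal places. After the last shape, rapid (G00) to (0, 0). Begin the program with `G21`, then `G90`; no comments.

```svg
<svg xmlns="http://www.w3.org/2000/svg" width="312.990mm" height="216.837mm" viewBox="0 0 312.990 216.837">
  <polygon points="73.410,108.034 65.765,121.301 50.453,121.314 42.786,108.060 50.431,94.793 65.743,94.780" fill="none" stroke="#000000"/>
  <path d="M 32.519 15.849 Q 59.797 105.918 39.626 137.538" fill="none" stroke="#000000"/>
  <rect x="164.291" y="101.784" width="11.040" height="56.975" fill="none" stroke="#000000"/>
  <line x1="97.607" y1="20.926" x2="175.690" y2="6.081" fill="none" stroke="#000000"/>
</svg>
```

G21
G90
G00 X73.410 Y108.803
M3 S142
G1 X65.765 Y95.536 F2229
G1 X50.453 Y95.523
G1 X42.786 Y108.777
G1 X50.431 Y122.044
G1 X65.743 Y122.057
G1 X73.410 Y108.803
G00 X32.519 Y200.988
M3 S142
G1 X45.432 Y147.436 F2229
G1 X47.801 Y106.873
G1 X39.626 Y79.299
G00 X164.291 Y115.053
M3 S142
G1 X175.331 Y115.053 F2229
G1 X175.331 Y58.078
G1 X164.291 Y58.078
G1 X164.291 Y115.053
G00 X97.607 Y195.911
M3 S142
G1 X175.690 Y210.756 F2229
M5
G00 X0.000 Y0.000

1 u = 1 mm; y_m = 216.837 − y.

[1] `<polygon>` regular polygon, #000000→engrave S142 F2229: (73.410,108.803) → (65.765,95.536) → (50.453,95.523) → (42.786,108.777) → (50.431,122.044) → (65.743,122.057) → (73.410,108.803) (closed)

[2] `<path>` quadratic bezier, #000000→engrave S142 F2229: (32.519,200.988) → (45.432,147.436) → (47.801,106.873) → (39.626,79.299)

[3] `<rect>` rectangle, #000000→engrave S142 F2229: (164.291,115.053) → (175.331,115.053) → (175.331,58.078) → (164.291,58.078) → (164.291,115.053) (closed)

[4] `<line>` line segment, #000000→engrave S142 F2229: (97.607,195.911) → (175.690,210.756)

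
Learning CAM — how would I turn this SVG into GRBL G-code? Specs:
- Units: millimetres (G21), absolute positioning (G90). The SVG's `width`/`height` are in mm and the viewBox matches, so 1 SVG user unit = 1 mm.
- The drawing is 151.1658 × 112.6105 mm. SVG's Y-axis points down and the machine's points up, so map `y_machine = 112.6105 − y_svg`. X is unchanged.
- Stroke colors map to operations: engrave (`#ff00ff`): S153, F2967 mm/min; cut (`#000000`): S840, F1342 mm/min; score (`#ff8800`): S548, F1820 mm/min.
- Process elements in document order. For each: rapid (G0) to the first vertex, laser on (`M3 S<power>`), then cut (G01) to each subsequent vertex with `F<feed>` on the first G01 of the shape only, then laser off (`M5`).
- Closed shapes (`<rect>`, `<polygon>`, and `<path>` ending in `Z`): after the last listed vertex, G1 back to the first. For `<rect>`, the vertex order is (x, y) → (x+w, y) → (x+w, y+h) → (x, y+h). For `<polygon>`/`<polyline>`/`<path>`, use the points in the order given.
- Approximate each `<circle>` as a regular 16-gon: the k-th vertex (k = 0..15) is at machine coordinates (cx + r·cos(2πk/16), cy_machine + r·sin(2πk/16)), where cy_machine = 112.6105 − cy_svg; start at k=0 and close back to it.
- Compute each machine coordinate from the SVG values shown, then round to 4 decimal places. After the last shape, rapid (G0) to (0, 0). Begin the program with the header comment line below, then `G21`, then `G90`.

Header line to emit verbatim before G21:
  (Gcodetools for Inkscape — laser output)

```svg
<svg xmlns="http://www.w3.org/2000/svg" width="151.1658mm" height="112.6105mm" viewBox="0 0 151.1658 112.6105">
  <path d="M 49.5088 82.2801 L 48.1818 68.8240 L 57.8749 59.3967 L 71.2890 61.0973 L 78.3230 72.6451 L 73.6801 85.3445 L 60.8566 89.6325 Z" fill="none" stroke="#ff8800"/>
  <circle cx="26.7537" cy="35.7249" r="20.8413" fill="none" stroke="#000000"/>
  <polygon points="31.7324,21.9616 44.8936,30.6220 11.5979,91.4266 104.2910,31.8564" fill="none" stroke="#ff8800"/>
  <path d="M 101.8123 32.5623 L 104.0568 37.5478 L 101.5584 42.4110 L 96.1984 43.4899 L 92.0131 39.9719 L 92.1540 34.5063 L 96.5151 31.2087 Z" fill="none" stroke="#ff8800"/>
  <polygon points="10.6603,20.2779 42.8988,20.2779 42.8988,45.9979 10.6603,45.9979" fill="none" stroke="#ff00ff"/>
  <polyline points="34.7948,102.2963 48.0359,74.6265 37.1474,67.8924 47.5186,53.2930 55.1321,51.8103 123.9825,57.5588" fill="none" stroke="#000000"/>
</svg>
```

(Gcodetools for Inkscape — laser output)
G21
G90
G0 X49.5088 Y30.3304
M3 S548
G01 X48.1818 Y43.7865 F1820
G01 X57.8749 Y53.2138
G01 X71.2890 Y51.5132
G01 X78.3230 Y39.9654
G01 X73.6801 Y27.2660
G01 X60.8566 Y22.9780
G01 X49.5088 Y30.3304
M5
G0 X47.5950 Y76.8856
M3 S840
G01 X46.0086 Y84.8612 F1342
G01 X41.4907 Y91.6226
G01 X34.7293 Y96.1405
G01 X26.7537 Y97.7269
G01 X18.7781 Y96.1405
G01 X12.0167 Y91.6226
G01 X7.4988 Y84.8612
G01 X5.9124 Y76.8856
G01 X7.4988 Y68.9100
G01 X12.0167 Y62.1486
G01 X18.7781 Y57.6307
G01 X26.7537 Y56.0443
G01 X34.7293 Y57.6307
G01 X41.4907 Y62.1486
G01 X46.0086 Y68.9100
G01 X47.5950 Y76.8856
M5
G0 X31.7324 Y90.6489
M3 S548
G01 X44.8936 Y81.9885 F1820
G01 X11.5979 Y21.1839
G01 X104.2910 Y80.7541
G01 X31.7324 Y90.6489
M5
G0 X101.8123 Y80.0482
M3 S548
G01 X104.0568 Y75.0627 F1820
G01 X101.5584 Y70.1995
G01 X96.1984 Y69.1206
G01 X92.0131 Y72.6386
G01 X92.1540 Y78.1042
G01 X96.5151 Y81.4018
G01 X101.8123 Y80.0482
M5
G0 X10.6603 Y92.3326
M3 S153
G01 X42.8988 Y92.3326 F2967
G01 X42.8988 Y66.6126
G01 X10.6603 Y66.6126
G01 X10.6603 Y92.3326
M5
G0 X34.7948 Y10.3142
M3 S840
G01 X48.0359 Y37.9840 F1342
G01 X37.1474 Y44.7181
G01 X47.5186 Y59.3175
G01 X55.1321 Y60.8002
G01 X123.9825 Y55.0517
M5
G0 X0.0000 Y0.0000

Since the viewBox matches the mm dimensions, user units are millimetres directly. The only transform is the Y-flip y_m = 112.6105 − y_svg.

Shape 1 is a regular polygon drawn with `<path>`. Its stroke #ff8800 means score at S548, F1820. After flipping Y the toolpath is (49.5088,30.3304) → (48.1818,43.7865) → (57.8749,53.2138) → (71.2890,51.5132) → (78.3230,39.9654) → (73.6801,27.2660) → (60.8566,22.9780) → (49.5088,30.3304), returning to the start.

Shape 2 is a circle drawn with `<circle>`. Its stroke #000000 means cut at S840, F1342. After flipping Y the toolpath is (47.5950,76.8856) → (46.0086,84.8612) → (41.4907,91.6226) → (34.7293,96.1405) → (26.7537,97.7269) → (18.7781,96.1405) → (12.0167,91.6226) → (7.4988,84.8612) → (5.9124,76.8856) → (7.4988,68.9100) → (12.0167,62.1486) → (18.7781,57.6307) → (26.7537,56.0443) → (34.7293,57.6307) → (41.4907,62.1486) → (46.0086,68.9100) → (47.5950,76.8856), returning to the start.

Shape 3 is a closed polygon drawn with `<polygon>`. Its stroke #ff8800 means score at S548, F1820. After flipping Y the toolpath is (31.7324,90.6489) → (44.8936,81.9885) → (11.5979,21.1839) → (104.2910,80.7541) → (31.7324,90.6489), returning to the start.

Shape 4 is a regular polygon drawn with `<path>`. Its stroke #ff8800 means score at S548, F1820. After flipping Y the toolpath is (101.8123,80.0482) → (104.0568,75.0627) → (101.5584,70.1995) → (96.1984,69.1206) → (92.0131,72.6386) → (92.1540,78.1042) → (96.5151,81.4018) → (101.8123,80.0482), returning to the start.

Shape 5 is a rectangle drawn with `<polygon>`. Its stroke #ff00ff means engrave at S153, F2967. After flipping Y the toolpath is (10.6603,92.3326) → (42.8988,92.3326) → (42.8988,66.6126) → (10.6603,66.6126) → (10.6603,92.3326), returning to the start.

Shape 6 is a open polyline drawn with `<polyline>`. Its stroke #000000 means cut at S840, F1342. After flipping Y the toolpath is (34.7948,10.3142) → (48.0359,37.9840) → (37.1474,44.7181) → (47.5186,59.3175) → (55.1321,60.8002) → (123.9825,55.0517).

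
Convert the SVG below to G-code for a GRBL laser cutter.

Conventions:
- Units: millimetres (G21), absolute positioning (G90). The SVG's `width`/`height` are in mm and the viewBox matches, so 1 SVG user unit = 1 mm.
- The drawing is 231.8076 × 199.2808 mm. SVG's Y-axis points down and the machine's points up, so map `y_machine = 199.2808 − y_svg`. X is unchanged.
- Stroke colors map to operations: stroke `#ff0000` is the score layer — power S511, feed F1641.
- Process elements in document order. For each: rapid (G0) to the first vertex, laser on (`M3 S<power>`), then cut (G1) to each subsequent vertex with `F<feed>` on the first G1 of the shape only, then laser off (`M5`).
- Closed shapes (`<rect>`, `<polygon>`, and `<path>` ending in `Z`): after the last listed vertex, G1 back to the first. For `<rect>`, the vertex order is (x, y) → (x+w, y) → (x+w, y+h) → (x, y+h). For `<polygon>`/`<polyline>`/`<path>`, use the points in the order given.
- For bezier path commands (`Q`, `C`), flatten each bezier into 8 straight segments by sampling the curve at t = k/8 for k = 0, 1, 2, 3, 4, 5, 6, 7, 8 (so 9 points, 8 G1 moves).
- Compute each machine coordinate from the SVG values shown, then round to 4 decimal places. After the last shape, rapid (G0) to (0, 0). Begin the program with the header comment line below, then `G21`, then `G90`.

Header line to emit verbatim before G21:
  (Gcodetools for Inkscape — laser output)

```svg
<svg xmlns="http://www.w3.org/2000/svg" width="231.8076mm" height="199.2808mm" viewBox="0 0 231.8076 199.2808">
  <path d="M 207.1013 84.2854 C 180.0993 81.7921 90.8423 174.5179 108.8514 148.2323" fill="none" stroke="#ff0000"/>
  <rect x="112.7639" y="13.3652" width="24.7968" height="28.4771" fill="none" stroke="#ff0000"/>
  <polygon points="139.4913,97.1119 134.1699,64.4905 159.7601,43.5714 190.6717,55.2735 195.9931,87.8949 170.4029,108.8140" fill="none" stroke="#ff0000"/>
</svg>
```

(Gcodetools for Inkscape — laser output)
G21
G90
G0 X207.1013 Y114.9954
M3 S511
G1 X194.3884 Y111.8854 F1641
G1 X177.8258 Y102.3591
G1 X159.3998 Y88.9271
G1 X141.0972 Y74.0998
G1 X124.9045 Y60.3878
G1 X112.8082 Y50.3016
G1 X106.7950 Y46.3516
G1 X108.8514 Y51.0485
M5
G0 X112.7639 Y185.9156
M3 S511
G1 X137.5607 Y185.9156 F1641
G1 X137.5607 Y157.4385
G1 X112.7639 Y157.4385
G1 X112.7639 Y185.9156
M5
G0 X139.4913 Y102.1689
M3 S511
G1 X134.1699 Y134.7903 F1641
G1 X159.7601 Y155.7094
G1 X190.6717 Y144.0073
G1 X195.9931 Y111.3859
G1 X170.4029 Y90.4668
G1 X139.4913 Y102.1689
M5
G0 X0.0000 Y0.0000

Since the viewBox matches the mm dimensions, user units are millimetres directly. The only transform is the Y-flip y_m = 199.2808 − y_svg.

Shape 1 is a cubic bezier drawn with `<path>`. Its stroke #ff0000 means score at S511, F1641. After flipping Y the toolpath is (207.1013,114.9954) → (194.3884,111.8854) → (177.8258,102.3591) → (159.3998,88.9271) → (141.0972,74.0998) → (124.9045,60.3878) → (112.8082,50.3016) → (106.7950,46.3516) → (108.8514,51.0485).

Shape 2 is a rectangle drawn with `<rect>`. Its stroke #ff0000 means score at S511, F1641. After flipping Y the toolpath is (112.7639,185.9156) → (137.5607,185.9156) → (137.5607,157.4385) → (112.7639,157.4385) → (112.7639,185.9156), returning to the start.

Shape 3 is a regular polygon drawn with `<polygon>`. Its stroke #ff0000 means score at S511, F1641. After flipping Y the toolpath is (139.4913,102.1689) → (134.1699,134.7903) → (159.7601,155.7094) → (190.6717,144.0073) → (195.9931,111.3859) → (170.4029,90.4668) → (139.4913,102.1689), returning to the start.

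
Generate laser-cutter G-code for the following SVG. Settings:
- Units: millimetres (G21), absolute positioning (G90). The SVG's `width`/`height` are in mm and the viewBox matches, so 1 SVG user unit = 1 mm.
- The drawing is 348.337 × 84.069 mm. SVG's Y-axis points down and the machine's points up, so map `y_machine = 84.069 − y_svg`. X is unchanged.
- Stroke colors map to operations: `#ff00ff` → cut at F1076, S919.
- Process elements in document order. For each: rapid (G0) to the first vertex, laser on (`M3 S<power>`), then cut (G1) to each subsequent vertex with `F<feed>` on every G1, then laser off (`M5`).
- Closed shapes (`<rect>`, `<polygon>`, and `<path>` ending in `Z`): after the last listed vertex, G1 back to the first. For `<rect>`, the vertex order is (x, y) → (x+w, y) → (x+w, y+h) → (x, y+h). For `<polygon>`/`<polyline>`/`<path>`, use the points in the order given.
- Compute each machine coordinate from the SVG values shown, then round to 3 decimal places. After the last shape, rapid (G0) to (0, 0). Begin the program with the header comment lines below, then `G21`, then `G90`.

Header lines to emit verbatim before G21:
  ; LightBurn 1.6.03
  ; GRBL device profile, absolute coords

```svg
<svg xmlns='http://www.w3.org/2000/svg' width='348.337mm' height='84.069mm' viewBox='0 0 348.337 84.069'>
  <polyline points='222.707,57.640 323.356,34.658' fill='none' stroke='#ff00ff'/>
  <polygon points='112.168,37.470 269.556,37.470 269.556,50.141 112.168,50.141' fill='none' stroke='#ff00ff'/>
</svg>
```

; LightBurn 1.6.03
; GRBL device profile, absolute coords
G21
G90
G0 X222.707 Y26.429
M3 S919
G1 X323.356 Y49.411 F1076
M5
G0 X112.168 Y46.599
M3 S919
G1 X269.556 Y46.599 F1076
G1 X269.556 Y33.928 F1076
G1 X112.168 Y33.928 F1076
G1 X112.168 Y46.599 F1076
M5
G0 X0.000 Y0.000

1 u = 1 mm; y_m = 84.069 − y.

[1] `<polyline>` line segment, #ff00ff→cut S919 F1076: (222.707,26.429) → (323.356,49.411)

[2] `<polygon>` rectangle, #ff00ff→cut S919 F1076: (112.168,46.599) → (269.556,46.599) → (269.556,33.928) → (112.168,33.928) → (112.168,46.599) (closed)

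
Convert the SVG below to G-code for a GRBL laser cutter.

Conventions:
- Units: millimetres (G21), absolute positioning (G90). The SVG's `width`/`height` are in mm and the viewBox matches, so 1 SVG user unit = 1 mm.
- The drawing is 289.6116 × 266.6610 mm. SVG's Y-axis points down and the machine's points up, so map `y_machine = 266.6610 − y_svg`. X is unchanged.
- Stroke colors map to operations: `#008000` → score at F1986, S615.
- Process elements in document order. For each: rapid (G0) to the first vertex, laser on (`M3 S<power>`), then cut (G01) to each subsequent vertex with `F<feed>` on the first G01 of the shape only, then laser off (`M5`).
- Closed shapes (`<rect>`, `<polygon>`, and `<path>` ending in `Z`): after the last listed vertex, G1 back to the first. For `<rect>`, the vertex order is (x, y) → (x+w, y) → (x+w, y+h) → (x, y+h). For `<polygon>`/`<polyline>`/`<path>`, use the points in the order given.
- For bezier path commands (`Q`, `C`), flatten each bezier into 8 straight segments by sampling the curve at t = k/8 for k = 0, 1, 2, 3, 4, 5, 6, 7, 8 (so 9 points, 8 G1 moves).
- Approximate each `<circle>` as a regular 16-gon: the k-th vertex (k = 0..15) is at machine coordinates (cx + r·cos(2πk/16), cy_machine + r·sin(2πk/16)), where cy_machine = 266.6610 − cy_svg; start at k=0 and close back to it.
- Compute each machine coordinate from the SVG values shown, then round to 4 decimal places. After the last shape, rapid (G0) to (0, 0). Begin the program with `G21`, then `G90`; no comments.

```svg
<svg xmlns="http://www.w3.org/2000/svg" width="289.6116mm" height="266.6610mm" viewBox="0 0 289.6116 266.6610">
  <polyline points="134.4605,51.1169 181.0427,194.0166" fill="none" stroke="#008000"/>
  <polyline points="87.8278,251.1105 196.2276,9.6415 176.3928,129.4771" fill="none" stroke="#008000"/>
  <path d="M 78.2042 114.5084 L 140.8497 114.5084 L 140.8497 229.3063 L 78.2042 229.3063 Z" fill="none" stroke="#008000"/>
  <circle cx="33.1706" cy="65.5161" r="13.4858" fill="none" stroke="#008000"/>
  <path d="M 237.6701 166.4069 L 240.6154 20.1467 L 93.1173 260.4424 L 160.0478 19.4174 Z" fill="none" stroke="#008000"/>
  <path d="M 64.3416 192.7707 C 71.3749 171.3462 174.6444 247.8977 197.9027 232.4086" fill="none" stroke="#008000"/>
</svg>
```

1 u = 1 mm; y_m = 266.6610 − y.

[1] `<polyline>` line segment, #008000→score S615 F1986: (134.4605,215.5441) → (181.0427,72.6444)

[2] `<polyline>` open polyline, #008000→score S615 F1986: (87.8278,15.5505) → (196.2276,257.0195) → (176.3928,137.1839)

[3] `<path>` rectangle, #008000→score S615 F1986: (78.2042,152.1526) → (140.8497,152.1526) → (140.8497,37.3547) → (78.2042,37.3547) → (78.2042,152.1526) (closed)

[4] `<circle>` circle, #008000→score S615 F1986: (46.6564,201.1449) → (45.6299,206.3057) → (42.7065,210.6808) → (38.3314,213.6042) → (33.1706,214.6307) → (28.0098,213.6042) → (23.6347,210.6808) → (20.7113,206.3057) → (19.6848,201.1449) → (20.7113,195.9841) → (23.6347,191.6090) → (28.0098,188.6856) → (33.1706,187.6591) → (38.3314,188.6856) → (42.7065,191.6090) → (45.6299,195.9841) → (46.6564,201.1449) (closed)

[5] `<path>` closed polygon, #008000→score S615 F1986: (237.6701,100.2541) → (240.6154,246.5143) → (93.1173,6.2186) → (160.0478,247.2436) → (237.6701,100.2541) (closed)

[6] `<path>` cubic bezier, #008000→score S615 F1986: (64.3416,73.8903) → (71.1459,77.7030) → (84.9070,74.5572) → (103.5594,66.6796) → (125.0378,56.2971) → (147.2767,45.6364) → (168.2107,36.9242) → (185.7745,32.3873) → (197.9027,34.2524)

G21
G90
G0 X134.4605 Y215.5441
M3 S615
G01 X181.0427 Y72.6444 F1986
M5
G0 X87.8278 Y15.5505
M3 S615
G01 X196.2276 Y257.0195 F1986
G01 X176.3928 Y137.1839
M5
G0 X78.2042 Y152.1526
M3 S615
G01 X140.8497 Y152.1526 F1986
G01 X140.8497 Y37.3547
G01 X78.2042 Y37.3547
G01 X78.2042 Y152.1526
M5
G0 X46.6564 Y201.1449
M3 S615
G01 X45.6299 Y206.3057 F1986
G01 X42.7065 Y210.6808
G01 X38.3314 Y213.6042
G01 X33.1706 Y214.6307
G01 X28.0098 Y213.6042
G01 X23.6347 Y210.6808
G01 X20.7113 Y206.3057
G01 X19.6848 Y201.1449
G01 X20.7113 Y195.9841
G01 X23.6347 Y191.6090
G01 X28.0098 Y188.6856
G01 X33.1706 Y187.6591
G01 X38.3314 Y188.6856
G01 X42.7065 Y191.6090
G01 X45.6299 Y195.9841
G01 X46.6564 Y201.1449
M5
G0 X237.6701 Y100.2541
M3 S615
G01 X240.6154 Y246.5143 F1986
G01 X93.1173 Y6.2186
G01 X160.0478 Y247.2436
G01 X237.6701 Y100.2541
M5
G0 X64.3416 Y73.8903
M3 S615
G01 X71.1459 Y77.7030 F1986
G01 X84.9070 Y74.5572
G01 X103.5594 Y66.6796
G01 X125.0378 Y56.2971
G01 X147.2767 Y45.6364
G01 X168.2107 Y36.9242
G01 X185.7745 Y32.3873
G01 X197.9027 Y34.2524
M5
G0 X0.0000 Y0.0000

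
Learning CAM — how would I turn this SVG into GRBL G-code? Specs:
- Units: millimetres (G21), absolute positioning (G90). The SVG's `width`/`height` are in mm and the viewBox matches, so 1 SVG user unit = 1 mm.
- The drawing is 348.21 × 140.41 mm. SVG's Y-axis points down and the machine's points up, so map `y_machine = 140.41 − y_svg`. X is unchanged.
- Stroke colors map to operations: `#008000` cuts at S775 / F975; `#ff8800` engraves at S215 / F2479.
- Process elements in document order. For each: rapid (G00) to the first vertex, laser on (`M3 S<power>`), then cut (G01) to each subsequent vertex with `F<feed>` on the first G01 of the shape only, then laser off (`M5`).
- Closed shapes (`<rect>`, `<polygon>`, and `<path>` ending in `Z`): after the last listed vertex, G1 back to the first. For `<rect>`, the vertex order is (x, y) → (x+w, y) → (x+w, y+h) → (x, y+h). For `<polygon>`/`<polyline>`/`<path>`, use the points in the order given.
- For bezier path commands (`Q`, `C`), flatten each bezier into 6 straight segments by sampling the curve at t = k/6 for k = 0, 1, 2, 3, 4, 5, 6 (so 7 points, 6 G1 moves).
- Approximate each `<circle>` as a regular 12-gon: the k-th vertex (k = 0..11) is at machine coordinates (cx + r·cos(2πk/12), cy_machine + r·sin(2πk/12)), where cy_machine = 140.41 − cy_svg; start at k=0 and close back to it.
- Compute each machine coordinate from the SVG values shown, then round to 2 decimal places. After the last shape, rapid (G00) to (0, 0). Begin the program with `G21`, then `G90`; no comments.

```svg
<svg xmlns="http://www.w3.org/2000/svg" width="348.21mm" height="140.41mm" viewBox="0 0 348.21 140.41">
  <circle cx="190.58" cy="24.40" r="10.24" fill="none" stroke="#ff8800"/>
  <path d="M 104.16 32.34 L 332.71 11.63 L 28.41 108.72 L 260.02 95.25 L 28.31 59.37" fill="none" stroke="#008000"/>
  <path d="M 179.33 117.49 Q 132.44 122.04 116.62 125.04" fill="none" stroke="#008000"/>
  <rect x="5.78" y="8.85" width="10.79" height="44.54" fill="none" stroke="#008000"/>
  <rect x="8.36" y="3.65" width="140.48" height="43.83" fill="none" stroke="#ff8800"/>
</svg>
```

G21
G90
G00 X200.82 Y116.01
M3 S215
G01 X199.45 Y121.13 F2479
G01 X195.70 Y124.88
G01 X190.58 Y126.25
G01 X185.46 Y124.88
G01 X181.71 Y121.13
G01 X180.34 Y116.01
G01 X181.71 Y110.89
G01 X185.46 Y107.14
G01 X190.58 Y105.77
G01 X195.70 Y107.14
G01 X199.45 Y110.89
G01 X200.82 Y116.01
M5
G00 X104.16 Y108.07
M3 S775
G01 X332.71 Y128.78 F975
G01 X28.41 Y31.69
G01 X260.02 Y45.16
G01 X28.31 Y81.04
M5
G00 X179.33 Y22.92
M3 S775
G01 X164.56 Y21.45 F975
G01 X151.52 Y20.06
G01 X140.21 Y18.76
G01 X130.62 Y17.54
G01 X122.76 Y16.41
G01 X116.62 Y15.37
M5
G00 X5.78 Y131.56
M3 S775
G01 X16.57 Y131.56 F975
G01 X16.57 Y87.02
G01 X5.78 Y87.02
G01 X5.78 Y131.56
M5
G00 X8.36 Y136.76
M3 S215
G01 X148.84 Y136.76 F2479
G01 X148.84 Y92.93
G01 X8.36 Y92.93
G01 X8.36 Y136.76
M5
G00 X0.00 Y0.00

1 u = 1 mm; y_m = 140.41 − y.

[1] `<circle>` circle, #ff8800→engrave S215 F2479: (200.82,116.01) → (199.45,121.13) → (195.70,124.88) → (190.58,126.25) → (185.46,124.88) → (181.71,121.13) → (180.34,116.01) → (181.71,110.89) → (185.46,107.14) → (190.58,105.77) → (195.70,107.14) → (199.45,110.89) → (200.82,116.01) (closed)

[2] `<path>` open polyline, #008000→cut S775 F975: (104.16,108.07) → (332.71,128.78) → (28.41,31.69) → (260.02,45.16) → (28.31,81.04)

[3] `<path>` quadratic bezier, #008000→cut S775 F975: (179.33,22.92) → (164.56,21.45) → (151.52,20.06) → (140.21,18.76) → (130.62,17.54) → (122.76,16.41) → (116.62,15.37)

[4] `<rect>` rectangle, #008000→cut S775 F975: (5.78,131.56) → (16.57,131.56) → (16.57,87.02) → (5.78,87.02) → (5.78,131.56) (closed)

[5] `<rect>` rectangle, #ff8800→engrave S215 F2479: (8.36,136.76) → (148.84,136.76) → (148.84,92.93) → (8.36,92.93) → (8.36,136.76) (closed)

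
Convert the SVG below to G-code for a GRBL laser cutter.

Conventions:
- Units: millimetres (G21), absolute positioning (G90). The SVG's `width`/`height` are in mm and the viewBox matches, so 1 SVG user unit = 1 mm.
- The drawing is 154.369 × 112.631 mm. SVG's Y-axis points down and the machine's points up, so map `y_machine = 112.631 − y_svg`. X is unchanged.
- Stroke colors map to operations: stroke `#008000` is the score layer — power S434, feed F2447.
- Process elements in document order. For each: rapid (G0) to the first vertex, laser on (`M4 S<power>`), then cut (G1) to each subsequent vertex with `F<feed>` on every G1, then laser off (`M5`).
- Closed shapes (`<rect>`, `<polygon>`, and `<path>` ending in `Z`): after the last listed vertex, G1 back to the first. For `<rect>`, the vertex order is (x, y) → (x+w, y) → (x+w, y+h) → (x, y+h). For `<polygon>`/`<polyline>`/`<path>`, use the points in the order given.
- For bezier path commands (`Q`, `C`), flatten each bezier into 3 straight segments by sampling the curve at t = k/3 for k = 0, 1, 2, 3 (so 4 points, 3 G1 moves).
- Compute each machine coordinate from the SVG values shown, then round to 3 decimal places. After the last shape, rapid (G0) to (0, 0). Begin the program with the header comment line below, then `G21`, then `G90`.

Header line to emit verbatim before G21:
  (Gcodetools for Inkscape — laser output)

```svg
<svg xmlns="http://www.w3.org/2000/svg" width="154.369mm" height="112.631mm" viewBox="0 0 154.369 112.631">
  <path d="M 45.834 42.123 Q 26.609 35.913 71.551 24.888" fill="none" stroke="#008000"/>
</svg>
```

(Gcodetools for Inkscape — laser output)
G21
G90
G0 X45.834 Y70.508
M4 S434
G1 X40.147 Y75.183 F2447
G1 X48.719 Y80.928 F2447
G1 X71.551 Y87.743 F2447
M5
G0 X0.000 Y0.000

viewBox `0 0 154.369 112.631` with mm width/height → 1 unit = 1 mm. Flip: y_m = 112.631 − y_svg.

**Shape 1** — `<path>` quadratic bezier, stroke `#008000` → score (S434, F2447). Control points (SVG): P0=(45.834,42.123), P1=(26.609,35.913), P2=(71.551,24.888); sampled at t=k/3. Machine vertices: (45.834,70.508) → (40.147,75.183) → (48.719,80.928) → (71.551,87.743). Open path.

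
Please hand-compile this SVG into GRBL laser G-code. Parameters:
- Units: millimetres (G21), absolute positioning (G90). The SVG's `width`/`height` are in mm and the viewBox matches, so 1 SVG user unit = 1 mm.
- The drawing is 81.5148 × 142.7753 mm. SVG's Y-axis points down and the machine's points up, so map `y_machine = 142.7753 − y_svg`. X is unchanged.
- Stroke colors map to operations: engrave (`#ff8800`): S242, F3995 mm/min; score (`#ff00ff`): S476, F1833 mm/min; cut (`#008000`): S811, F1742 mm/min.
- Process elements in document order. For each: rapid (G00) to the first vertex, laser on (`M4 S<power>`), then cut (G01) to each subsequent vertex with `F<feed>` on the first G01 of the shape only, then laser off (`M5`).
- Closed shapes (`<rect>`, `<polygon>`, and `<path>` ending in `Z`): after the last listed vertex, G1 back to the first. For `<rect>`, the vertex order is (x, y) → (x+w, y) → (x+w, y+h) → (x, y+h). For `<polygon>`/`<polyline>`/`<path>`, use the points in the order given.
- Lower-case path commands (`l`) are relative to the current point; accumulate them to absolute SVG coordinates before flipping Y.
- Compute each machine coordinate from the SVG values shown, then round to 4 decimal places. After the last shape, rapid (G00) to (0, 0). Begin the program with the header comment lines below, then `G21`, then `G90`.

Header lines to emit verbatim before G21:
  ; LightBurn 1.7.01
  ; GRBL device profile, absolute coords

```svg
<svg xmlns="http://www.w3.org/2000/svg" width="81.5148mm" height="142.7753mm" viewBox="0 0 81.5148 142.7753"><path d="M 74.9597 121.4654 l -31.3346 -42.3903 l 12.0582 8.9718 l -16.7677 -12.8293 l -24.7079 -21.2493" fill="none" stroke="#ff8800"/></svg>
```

; LightBurn 1.7.01
; GRBL device profile, absolute coords
G21
G90
G00 X74.9597 Y21.3099
M4 S242
G01 X43.6251 Y63.7002 F3995
G01 X55.6833 Y54.7284
G01 X38.9156 Y67.5577
G01 X14.2077 Y88.8070
M5
G00 X0.0000 Y0.0000

1 u = 1 mm; y_m = 142.7753 − y.

[1] `<path>` open polyline, #ff8800→engrave S242 F3995: (74.9597,21.3099) → (43.6251,63.7002) → (55.6833,54.7284) → (38.9156,67.5577) → (14.2077,88.8070)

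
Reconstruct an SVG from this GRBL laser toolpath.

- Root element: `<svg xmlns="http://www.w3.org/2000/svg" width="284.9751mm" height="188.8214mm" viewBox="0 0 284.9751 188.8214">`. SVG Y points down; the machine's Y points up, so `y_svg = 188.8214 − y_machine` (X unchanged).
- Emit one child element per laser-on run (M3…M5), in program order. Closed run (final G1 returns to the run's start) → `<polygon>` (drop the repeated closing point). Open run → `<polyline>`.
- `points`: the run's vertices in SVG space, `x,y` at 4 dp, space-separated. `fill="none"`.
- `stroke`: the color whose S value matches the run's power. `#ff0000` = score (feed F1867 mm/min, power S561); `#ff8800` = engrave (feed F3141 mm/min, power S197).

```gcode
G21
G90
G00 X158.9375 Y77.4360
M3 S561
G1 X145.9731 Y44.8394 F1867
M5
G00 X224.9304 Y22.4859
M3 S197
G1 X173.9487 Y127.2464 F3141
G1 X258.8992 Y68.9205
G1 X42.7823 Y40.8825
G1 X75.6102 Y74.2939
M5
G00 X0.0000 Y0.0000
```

<svg xmlns="http://www.w3.org/2000/svg" width="284.9751mm" height="188.8214mm" viewBox="0 0 284.9751 188.8214">
  <polyline points="158.9375,111.3854 145.9731,143.9820" fill="none" stroke="#ff0000"/>
  <polyline points="224.9304,166.3355 173.9487,61.5750 258.8992,119.9009 42.7823,147.9389 75.6102,114.5275" fill="none" stroke="#ff8800"/>
</svg>

y_svg = 188.8214 − y_m.

[1] S561→`#ff0000` (score); open run; points: 158.9375,111.3854 145.9731,143.9820

[2] S197→`#ff8800` (engrave); open run; points: 224.9304,166.3355 173.9487,61.5750 258.8992,119.9009 42.7823,147.9389 75.6102,114.5275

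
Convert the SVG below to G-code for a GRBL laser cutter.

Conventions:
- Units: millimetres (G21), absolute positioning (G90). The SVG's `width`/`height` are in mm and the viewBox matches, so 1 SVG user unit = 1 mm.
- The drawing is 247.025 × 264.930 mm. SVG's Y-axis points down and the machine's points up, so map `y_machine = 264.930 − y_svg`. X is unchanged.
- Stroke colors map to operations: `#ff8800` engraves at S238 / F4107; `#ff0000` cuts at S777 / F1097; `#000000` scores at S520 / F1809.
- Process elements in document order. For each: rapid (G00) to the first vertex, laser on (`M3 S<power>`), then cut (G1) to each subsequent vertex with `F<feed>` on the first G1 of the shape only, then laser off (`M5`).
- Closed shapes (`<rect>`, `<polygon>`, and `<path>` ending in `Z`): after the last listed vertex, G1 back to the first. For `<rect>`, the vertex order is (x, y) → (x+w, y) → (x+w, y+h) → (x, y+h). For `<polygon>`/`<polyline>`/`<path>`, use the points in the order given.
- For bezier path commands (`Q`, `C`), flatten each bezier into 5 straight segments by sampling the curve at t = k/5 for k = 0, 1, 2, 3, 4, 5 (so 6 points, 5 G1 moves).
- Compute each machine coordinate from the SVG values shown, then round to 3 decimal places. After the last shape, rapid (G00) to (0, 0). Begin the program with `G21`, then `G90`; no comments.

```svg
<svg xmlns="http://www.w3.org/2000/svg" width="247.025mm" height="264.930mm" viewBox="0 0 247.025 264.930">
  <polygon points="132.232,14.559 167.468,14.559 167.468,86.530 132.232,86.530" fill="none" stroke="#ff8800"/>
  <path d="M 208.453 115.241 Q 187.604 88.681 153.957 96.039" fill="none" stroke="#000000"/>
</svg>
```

1 u = 1 mm; y_m = 264.930 − y.

[1] `<polygon>` rectangle, #ff8800→engrave S238 F4107: (132.232,250.371) → (167.468,250.371) → (167.468,178.400) → (132.232,178.400) → (132.232,250.371) (closed)

[2] `<path>` quadratic bezier, #000000→score S520 F1809: (208.453,149.689) → (199.601,158.956) → (189.726,165.510) → (178.827,169.351) → (166.904,170.477) → (153.957,168.891)

G21
G90
G00 X132.232 Y250.371
M3 S238
G1 X167.468 Y250.371 F4107
G1 X167.468 Y178.400
G1 X132.232 Y178.400
G1 X132.232 Y250.371
M5
G00 X208.453 Y149.689
M3 S520
G1 X199.601 Y158.956 F1809
G1 X189.726 Y165.510
G1 X178.827 Y169.351
G1 X166.904 Y170.477
G1 X153.957 Y168.891
M5
G00 X0.000 Y0.000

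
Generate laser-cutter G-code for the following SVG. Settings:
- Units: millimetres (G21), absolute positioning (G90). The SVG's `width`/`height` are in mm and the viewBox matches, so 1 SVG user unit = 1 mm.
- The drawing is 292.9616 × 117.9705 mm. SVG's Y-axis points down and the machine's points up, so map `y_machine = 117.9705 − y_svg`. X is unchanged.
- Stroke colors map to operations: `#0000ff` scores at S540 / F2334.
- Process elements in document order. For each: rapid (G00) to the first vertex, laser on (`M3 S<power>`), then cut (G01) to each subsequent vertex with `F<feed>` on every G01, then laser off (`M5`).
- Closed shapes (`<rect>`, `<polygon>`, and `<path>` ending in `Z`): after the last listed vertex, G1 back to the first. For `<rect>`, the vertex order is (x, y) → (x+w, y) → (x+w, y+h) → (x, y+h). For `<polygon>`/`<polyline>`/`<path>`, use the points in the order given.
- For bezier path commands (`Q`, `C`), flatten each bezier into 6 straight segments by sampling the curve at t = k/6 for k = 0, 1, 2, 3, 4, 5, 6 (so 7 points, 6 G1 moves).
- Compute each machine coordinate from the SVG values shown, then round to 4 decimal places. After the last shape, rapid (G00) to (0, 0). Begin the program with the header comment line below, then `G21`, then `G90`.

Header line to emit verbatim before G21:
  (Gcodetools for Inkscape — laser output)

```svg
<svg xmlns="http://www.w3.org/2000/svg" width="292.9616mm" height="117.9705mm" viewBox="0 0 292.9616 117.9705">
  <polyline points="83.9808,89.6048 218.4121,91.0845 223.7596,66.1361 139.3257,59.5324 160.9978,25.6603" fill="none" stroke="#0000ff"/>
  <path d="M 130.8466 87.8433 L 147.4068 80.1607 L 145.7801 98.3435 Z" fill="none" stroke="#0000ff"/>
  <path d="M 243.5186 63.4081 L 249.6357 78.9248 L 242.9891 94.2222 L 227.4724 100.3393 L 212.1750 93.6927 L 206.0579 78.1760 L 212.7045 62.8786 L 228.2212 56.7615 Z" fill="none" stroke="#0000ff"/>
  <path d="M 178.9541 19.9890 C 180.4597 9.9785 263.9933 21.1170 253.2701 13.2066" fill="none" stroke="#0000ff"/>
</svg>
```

(Gcodetools for Inkscape — laser output)
G21
G90
G00 X83.9808 Y28.3657
M3 S540
G01 X218.4121 Y26.8860 F2334
G01 X223.7596 Y51.8344 F2334
G01 X139.3257 Y58.4381 F2334
G01 X160.9978 Y92.3102 F2334
M5
G00 X130.8466 Y30.1272
M3 S540
G01 X147.4068 Y37.8098 F2334
G01 X145.7801 Y19.6270 F2334
G01 X130.8466 Y30.1272 F2334
M5
G00 X243.5186 Y54.5624
M3 S540
G01 X249.6357 Y39.0457 F2334
G01 X242.9891 Y23.7483 F2334
G01 X227.4724 Y17.6312 F2334
G01 X212.1750 Y24.2778 F2334
G01 X206.0579 Y39.7945 F2334
G01 X212.7045 Y55.0919 F2334
G01 X228.2212 Y61.2090 F2334
G01 X243.5186 Y54.5624 F2334
M5
G00 X178.9541 Y97.9815
M3 S540
G01 X185.7264 Y101.4104 F2334
G01 X201.2733 Y102.4311 F2334
G01 X220.6979 Y102.1602 F2334
G01 X239.1034 Y101.7143 F2334
G01 X251.5931 Y102.2100 F2334
G01 X253.2701 Y104.7639 F2334
M5
G00 X0.0000 Y0.0000

1 u = 1 mm; y_m = 117.9705 − y.

[1] `<polyline>` open polyline, #0000ff→score S540 F2334: (83.9808,28.3657) → (218.4121,26.8860) → (223.7596,51.8344) → (139.3257,58.4381) → (160.9978,92.3102)

[2] `<path>` regular polygon, #0000ff→score S540 F2334: (130.8466,30.1272) → (147.4068,37.8098) → (145.7801,19.6270) → (130.8466,30.1272) (closed)

[3] `<path>` regular polygon, #0000ff→score S540 F2334: (243.5186,54.5624) → (249.6357,39.0457) → (242.9891,23.7483) → (227.4724,17.6312) → (212.1750,24.2778) → (206.0579,39.7945) → (212.7045,55.0919) → (228.2212,61.2090) → (243.5186,54.5624) (closed)

[4] `<path>` cubic bezier, #0000ff→score S540 F2334: (178.9541,97.9815) → (185.7264,101.4104) → (201.2733,102.4311) → (220.6979,102.1602) → (239.1034,101.7143) → (251.5931,102.2100) → (253.2701,104.7639)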